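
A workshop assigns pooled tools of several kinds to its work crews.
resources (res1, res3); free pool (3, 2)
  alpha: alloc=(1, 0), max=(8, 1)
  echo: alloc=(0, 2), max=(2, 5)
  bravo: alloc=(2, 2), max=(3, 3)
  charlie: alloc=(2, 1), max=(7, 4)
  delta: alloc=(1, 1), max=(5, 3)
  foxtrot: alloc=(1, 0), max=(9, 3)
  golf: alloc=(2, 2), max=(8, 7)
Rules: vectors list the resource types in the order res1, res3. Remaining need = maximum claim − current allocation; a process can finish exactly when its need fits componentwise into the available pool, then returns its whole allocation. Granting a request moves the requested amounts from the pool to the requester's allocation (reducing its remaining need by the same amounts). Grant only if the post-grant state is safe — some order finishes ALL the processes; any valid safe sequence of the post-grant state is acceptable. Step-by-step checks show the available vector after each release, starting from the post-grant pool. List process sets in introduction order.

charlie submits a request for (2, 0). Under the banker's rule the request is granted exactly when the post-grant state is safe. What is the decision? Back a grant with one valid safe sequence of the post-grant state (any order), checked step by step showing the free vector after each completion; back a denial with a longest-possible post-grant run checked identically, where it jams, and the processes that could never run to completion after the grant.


GRANT — the state after the grant stays safe, e.g. via bravo, echo, charlie, alpha, delta, foxtrot, golf.
Key observation: the transfer keeps a workable pool ((1, 2)); bravo starts the safe sequence.
Verifying the post-grant state step by step:
  pool = (1, 2)
  run bravo (needs (1, 1), free (1, 2)); after release of (2, 2) the pool is (3, 4)
  run echo (needs (2, 3), free (3, 4)); after release of (0, 2) the pool is (3, 6)
  run charlie (needs (3, 3), free (3, 6)); after release of (4, 1) the pool is (7, 7)
  run alpha (needs (7, 1), free (7, 7)); after release of (1, 0) the pool is (8, 7)
  run delta (needs (4, 2), free (8, 7)); after release of (1, 1) the pool is (9, 8)
  run foxtrot (needs (8, 3), free (9, 8)); after release of (1, 0) the pool is (10, 8)
  run golf (needs (6, 5), free (10, 8)); after release of (2, 2) the pool is (12, 10)


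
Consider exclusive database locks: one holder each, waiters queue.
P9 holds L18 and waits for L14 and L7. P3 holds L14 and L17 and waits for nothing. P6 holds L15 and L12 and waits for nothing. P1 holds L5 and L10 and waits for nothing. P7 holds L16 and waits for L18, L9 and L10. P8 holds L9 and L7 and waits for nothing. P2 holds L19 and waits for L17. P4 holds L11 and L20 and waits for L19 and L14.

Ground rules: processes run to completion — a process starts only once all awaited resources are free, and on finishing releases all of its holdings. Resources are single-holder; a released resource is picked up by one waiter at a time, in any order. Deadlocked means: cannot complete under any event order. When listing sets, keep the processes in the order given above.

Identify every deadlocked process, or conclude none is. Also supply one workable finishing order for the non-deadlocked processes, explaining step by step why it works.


The deadlocked set is empty.
Key observation: the waits form no ring: some process can always run, and its releases unblock the others one by one.
The rest can finish in the order P3, P6, P2, P8, P9, P4, P1, P7.
Step-by-step check:
  P3 waits on nothing -> runs at once and releases L14 and L17
  P6 waits on nothing -> runs at once and releases L15 and L12
  P2: everything it awaited (L17) is free; runs, freeing L19
  P8 waits on nothing -> runs at once and releases L9 and L7
  P9: everything it awaited (L14 and L7) is free; runs, freeing L18
  P4: everything it awaited (L19 and L14) is free; runs, freeing L11 and L20
  P1 waits on nothing -> runs at once and releases L5 and L10
  P7: everything it awaited (L18, L9 and L10) is free; runs, freeing L16


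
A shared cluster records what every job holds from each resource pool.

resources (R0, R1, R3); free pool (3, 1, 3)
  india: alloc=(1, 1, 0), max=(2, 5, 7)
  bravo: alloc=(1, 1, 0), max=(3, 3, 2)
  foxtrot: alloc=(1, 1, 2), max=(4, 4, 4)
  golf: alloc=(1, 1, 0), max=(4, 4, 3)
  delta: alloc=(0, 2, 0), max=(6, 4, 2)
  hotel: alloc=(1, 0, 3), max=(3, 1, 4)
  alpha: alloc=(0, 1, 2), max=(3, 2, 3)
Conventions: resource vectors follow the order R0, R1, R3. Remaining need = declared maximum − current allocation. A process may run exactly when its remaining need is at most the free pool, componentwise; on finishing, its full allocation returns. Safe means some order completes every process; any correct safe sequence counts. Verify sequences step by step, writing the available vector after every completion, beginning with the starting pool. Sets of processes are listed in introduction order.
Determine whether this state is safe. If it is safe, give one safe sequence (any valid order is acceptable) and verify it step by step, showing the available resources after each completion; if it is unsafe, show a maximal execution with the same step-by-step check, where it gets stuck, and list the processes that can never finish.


SAFE — a valid safe sequence is hotel, alpha, bravo, foxtrot, golf, india, delta.
Key observation: reading the order forward, hotel is the first process whose need (2, 1, 1) meets the free pool (3, 1, 3) exactly on a resource it requests.
Walking it through:
  pool = (3, 1, 3)
  run hotel (needs (2, 1, 1), free (3, 1, 3)); after release of (1, 0, 3) the pool is (4, 1, 6)
  run alpha (needs (3, 1, 1), free (4, 1, 6)); after release of (0, 1, 2) the pool is (4, 2, 8)
  run bravo (needs (2, 2, 2), free (4, 2, 8)); after release of (1, 1, 0) the pool is (5, 3, 8)
  run foxtrot (needs (3, 3, 2), free (5, 3, 8)); after release of (1, 1, 2) the pool is (6, 4, 10)
  run golf (needs (3, 3, 3), free (6, 4, 10)); after release of (1, 1, 0) the pool is (7, 5, 10)
  run india (needs (1, 4, 7), free (7, 5, 10)); after release of (1, 1, 0) the pool is (8, 6, 10)
  run delta (needs (6, 2, 2), free (8, 6, 10)); after release of (0, 2, 0) the pool is (8, 8, 10)


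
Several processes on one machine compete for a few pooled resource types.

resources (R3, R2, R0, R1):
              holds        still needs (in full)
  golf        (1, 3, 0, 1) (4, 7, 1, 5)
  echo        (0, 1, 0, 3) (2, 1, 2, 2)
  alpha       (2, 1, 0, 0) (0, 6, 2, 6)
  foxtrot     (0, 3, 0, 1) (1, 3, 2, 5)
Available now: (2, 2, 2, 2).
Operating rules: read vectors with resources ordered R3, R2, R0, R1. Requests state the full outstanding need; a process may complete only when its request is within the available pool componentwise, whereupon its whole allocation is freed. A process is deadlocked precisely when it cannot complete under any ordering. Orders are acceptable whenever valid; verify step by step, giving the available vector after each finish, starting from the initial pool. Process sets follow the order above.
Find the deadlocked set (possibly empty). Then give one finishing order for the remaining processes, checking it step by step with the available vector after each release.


Nothing here is deadlocked.
Key observation: echo can run right away; the returned allocation unlocks the remaining processes in turn.
One completion order for the rest: echo, foxtrot, alpha, golf. Walking it through:
  pool = (2, 2, 2, 2)
  echo: need (2, 1, 2, 2) fits (2, 2, 2, 2); releases (0, 1, 0, 3), pool now (2, 3, 2, 5)
  foxtrot: need (1, 3, 2, 5) fits (2, 3, 2, 5); releases (0, 3, 0, 1), pool now (2, 6, 2, 6)
  alpha: need (0, 6, 2, 6) fits (2, 6, 2, 6); releases (2, 1, 0, 0), pool now (4, 7, 2, 6)
  golf: need (4, 7, 1, 5) fits (4, 7, 2, 6); releases (1, 3, 0, 1), pool now (5, 10, 2, 7)


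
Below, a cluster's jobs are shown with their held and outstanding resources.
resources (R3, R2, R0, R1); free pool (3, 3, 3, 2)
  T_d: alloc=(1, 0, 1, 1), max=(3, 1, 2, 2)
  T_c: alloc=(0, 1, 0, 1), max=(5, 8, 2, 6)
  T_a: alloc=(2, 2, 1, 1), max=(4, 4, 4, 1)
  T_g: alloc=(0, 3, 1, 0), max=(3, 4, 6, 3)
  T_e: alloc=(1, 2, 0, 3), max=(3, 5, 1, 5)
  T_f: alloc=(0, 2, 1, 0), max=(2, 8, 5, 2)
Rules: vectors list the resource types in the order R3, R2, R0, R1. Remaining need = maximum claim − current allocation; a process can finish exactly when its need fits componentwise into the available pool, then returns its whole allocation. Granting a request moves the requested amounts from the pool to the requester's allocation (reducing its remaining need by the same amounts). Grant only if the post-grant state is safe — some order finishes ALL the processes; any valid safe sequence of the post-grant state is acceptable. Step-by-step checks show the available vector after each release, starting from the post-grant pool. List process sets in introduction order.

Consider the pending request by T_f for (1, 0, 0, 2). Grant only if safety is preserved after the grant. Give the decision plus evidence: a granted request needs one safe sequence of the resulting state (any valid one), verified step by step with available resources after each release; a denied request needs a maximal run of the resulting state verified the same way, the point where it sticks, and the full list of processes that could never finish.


GRANT — the state after the grant stays safe, e.g. via T_a, T_d, T_e, T_g, T_f, T_c.
Key observation: post-grant, (2, 3, 3, 0) remains, and an order beginning with T_a completes everyone.
Verifying the post-grant state step by step:
  pool = (2, 3, 3, 0)
  run T_a (needs (2, 2, 3, 0), free (2, 3, 3, 0)); after release of (2, 2, 1, 1) the pool is (4, 5, 4, 1)
  run T_d (needs (2, 1, 1, 1), free (4, 5, 4, 1)); after release of (1, 0, 1, 1) the pool is (5, 5, 5, 2)
  run T_e (needs (2, 3, 1, 2), free (5, 5, 5, 2)); after release of (1, 2, 0, 3) the pool is (6, 7, 5, 5)
  run T_g (needs (3, 1, 5, 3), free (6, 7, 5, 5)); after release of (0, 3, 1, 0) the pool is (6, 10, 6, 5)
  run T_f (needs (1, 6, 4, 0), free (6, 10, 6, 5)); after release of (1, 2, 1, 2) the pool is (7, 12, 7, 7)
  run T_c (needs (5, 7, 2, 5), free (7, 12, 7, 7)); after release of (0, 1, 0, 1) the pool is (7, 13, 7, 8)


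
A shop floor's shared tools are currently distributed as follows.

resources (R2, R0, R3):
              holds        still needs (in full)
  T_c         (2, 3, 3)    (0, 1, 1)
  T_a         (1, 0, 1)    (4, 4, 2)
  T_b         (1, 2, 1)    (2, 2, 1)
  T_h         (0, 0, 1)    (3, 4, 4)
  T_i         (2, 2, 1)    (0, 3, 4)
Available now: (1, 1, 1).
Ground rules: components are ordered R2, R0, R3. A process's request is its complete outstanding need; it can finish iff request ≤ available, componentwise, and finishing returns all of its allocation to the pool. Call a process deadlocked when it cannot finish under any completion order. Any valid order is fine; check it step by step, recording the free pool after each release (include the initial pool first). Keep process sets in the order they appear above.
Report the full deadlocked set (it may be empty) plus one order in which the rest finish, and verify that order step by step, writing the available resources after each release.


The deadlocked set is empty.
Key observation: T_c fits the free pool immediately, and its release cascades until everyone finishes.
The rest can finish in the order T_c, T_b, T_a, T_h, T_i. Check, step by step:
  pool = (1, 1, 1)
  T_c needs (0, 1, 1) <= (1, 1, 1) -> finishes; pool += (2, 3, 3) = (3, 4, 4)
  T_b needs (2, 2, 1) <= (3, 4, 4) -> finishes; pool += (1, 2, 1) = (4, 6, 5)
  T_a needs (4, 4, 2) <= (4, 6, 5) -> finishes; pool += (1, 0, 1) = (5, 6, 6)
  T_h needs (3, 4, 4) <= (5, 6, 6) -> finishes; pool += (0, 0, 1) = (5, 6, 7)
  T_i needs (0, 3, 4) <= (5, 6, 7) -> finishes; pool += (2, 2, 1) = (7, 8, 8)


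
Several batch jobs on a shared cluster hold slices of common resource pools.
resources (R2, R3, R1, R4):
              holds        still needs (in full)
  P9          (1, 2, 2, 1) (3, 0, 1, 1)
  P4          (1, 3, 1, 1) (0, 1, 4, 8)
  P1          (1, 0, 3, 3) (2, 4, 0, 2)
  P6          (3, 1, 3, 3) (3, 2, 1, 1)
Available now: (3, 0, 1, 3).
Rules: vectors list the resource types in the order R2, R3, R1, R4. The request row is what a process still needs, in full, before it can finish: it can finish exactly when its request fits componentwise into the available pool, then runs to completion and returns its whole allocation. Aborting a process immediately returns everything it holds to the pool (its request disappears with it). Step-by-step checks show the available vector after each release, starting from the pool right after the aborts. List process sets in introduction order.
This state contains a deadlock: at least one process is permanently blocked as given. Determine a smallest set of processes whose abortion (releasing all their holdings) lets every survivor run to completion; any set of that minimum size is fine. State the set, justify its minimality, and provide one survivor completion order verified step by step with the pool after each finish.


Minimum abort set: P1.
Key observation: aborting P1 returns (1, 0, 3, 3), and P4 — hopeless before — runs at step 3 with the returned capacity in the pool.
Why nothing smaller works: aborting no one leaves the state deadlocked as given.
Survivors finish in the order: P9, P6, P4. Check, step by step (pool after the aborts first):
  pool = (4, 0, 4, 6)
  P9: need (3, 0, 1, 1) fits (4, 0, 4, 6); releases (1, 2, 2, 1), pool now (5, 2, 6, 7)
  P6: need (3, 2, 1, 1) fits (5, 2, 6, 7); releases (3, 1, 3, 3), pool now (8, 3, 9, 10)
  P4: need (0, 1, 4, 8) fits (8, 3, 9, 10); releases (1, 3, 1, 1), pool now (9, 6, 10, 11)


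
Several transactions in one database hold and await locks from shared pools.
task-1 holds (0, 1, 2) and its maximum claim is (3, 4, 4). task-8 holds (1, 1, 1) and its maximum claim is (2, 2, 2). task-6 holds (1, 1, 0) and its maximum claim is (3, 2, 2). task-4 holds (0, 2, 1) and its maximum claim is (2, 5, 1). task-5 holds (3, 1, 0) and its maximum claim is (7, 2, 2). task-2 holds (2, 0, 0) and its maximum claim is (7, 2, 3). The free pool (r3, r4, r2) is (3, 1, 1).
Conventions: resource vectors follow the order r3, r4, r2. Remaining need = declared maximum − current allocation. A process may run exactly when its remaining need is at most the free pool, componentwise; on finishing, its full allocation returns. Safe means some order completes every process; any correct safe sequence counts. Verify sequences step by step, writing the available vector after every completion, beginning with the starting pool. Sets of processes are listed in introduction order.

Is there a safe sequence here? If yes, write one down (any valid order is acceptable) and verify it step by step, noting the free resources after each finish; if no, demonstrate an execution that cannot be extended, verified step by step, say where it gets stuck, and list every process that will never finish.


SAFE — a valid safe sequence is task-8, task-6, task-1, task-2, task-5, task-4.
Key observation: task-8 marks the first exact bind of the order: its need (1, 1, 1) fits the free (3, 1, 1) with zero slack on a requested resource.
Verifying each step:
  pool = (3, 1, 1)
  task-8 needs (1, 1, 1) <= (3, 1, 1) -> finishes; pool += (1, 1, 1) = (4, 2, 2)
  task-6 needs (2, 1, 2) <= (4, 2, 2) -> finishes; pool += (1, 1, 0) = (5, 3, 2)
  task-1 needs (3, 3, 2) <= (5, 3, 2) -> finishes; pool += (0, 1, 2) = (5, 4, 4)
  task-2 needs (5, 2, 3) <= (5, 4, 4) -> finishes; pool += (2, 0, 0) = (7, 4, 4)
  task-5 needs (4, 1, 2) <= (7, 4, 4) -> finishes; pool += (3, 1, 0) = (10, 5, 4)
  task-4 needs (2, 3, 0) <= (10, 5, 4) -> finishes; pool += (0, 2, 1) = (10, 7, 5)


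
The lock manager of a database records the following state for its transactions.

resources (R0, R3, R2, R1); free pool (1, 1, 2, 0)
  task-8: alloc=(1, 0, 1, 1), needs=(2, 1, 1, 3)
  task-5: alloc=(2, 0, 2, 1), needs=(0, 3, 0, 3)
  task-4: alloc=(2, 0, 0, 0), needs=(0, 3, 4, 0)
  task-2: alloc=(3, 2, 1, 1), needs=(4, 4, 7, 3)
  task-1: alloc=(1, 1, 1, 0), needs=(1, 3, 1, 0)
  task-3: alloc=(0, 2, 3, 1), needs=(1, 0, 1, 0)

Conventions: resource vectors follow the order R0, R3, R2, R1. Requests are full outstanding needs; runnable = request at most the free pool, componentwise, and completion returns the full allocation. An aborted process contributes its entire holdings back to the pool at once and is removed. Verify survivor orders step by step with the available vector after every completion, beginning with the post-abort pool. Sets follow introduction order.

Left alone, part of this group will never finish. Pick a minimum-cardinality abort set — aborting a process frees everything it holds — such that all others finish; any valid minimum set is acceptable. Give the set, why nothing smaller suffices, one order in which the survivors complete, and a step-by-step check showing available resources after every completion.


The answer: abort task-8 and task-5.
Key observation: task-2 could never have finished before the abort; with (3, 0, 3, 2) returned by task-8 and task-5, it fits at step 4.
Why nothing smaller works — every single abort fails: task-8 alone leaves task-5 blocked (short on R1); task-5 alone leaves task-8 blocked (short on R1); task-4 alone leaves task-8 blocked (short on R1); task-2 alone leaves task-8 blocked (short on R1); task-1 alone leaves task-8 blocked (short on R1); task-3 alone leaves task-8 blocked (short on R1).
The survivors complete as task-3, task-4, task-1, task-2. Check, step by step (starting from the post-abort pool):
  pool = (4, 1, 5, 2)
  run task-3 (needs (1, 0, 1, 0), free (4, 1, 5, 2)); after release of (0, 2, 3, 1) the pool is (4, 3, 8, 3)
  run task-4 (needs (0, 3, 4, 0), free (4, 3, 8, 3)); after release of (2, 0, 0, 0) the pool is (6, 3, 8, 3)
  run task-1 (needs (1, 3, 1, 0), free (6, 3, 8, 3)); after release of (1, 1, 1, 0) the pool is (7, 4, 9, 3)
  run task-2 (needs (4, 4, 7, 3), free (7, 4, 9, 3)); after release of (3, 2, 1, 1) the pool is (10, 6, 10, 4)


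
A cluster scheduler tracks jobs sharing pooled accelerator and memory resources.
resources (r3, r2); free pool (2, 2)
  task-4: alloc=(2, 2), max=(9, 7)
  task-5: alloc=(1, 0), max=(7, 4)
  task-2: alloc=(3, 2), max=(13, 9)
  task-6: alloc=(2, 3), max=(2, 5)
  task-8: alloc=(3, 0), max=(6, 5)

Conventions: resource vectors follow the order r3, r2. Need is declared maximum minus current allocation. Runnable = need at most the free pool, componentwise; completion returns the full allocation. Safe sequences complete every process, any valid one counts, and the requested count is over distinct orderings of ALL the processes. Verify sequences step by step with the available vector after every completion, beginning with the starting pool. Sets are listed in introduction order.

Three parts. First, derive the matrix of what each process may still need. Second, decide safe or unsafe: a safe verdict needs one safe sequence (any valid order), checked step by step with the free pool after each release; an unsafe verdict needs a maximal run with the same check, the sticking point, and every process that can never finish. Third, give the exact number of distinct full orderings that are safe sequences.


(1) Need matrix, components ordered r3, r2:
  task-4: (7, 5)
  task-5: (6, 4)
  task-2: (10, 7)
  task-6: (0, 2)
  task-8: (3, 5)
(2) SAFE — a valid safe sequence is task-6, task-8, task-4, task-5, task-2.
Key observation: task-6 marks the first exact bind of the order: its need (0, 2) fits the free (2, 2) with zero slack on a requested resource.
Verifying each step:
  pool = (2, 2)
  task-6: need (0, 2) fits (2, 2); releases (2, 3), pool now (4, 5)
  task-8: need (3, 5) fits (4, 5); releases (3, 0), pool now (7, 5)
  task-4: need (7, 5) fits (7, 5); releases (2, 2), pool now (9, 7)
  task-5: need (6, 4) fits (9, 7); releases (1, 0), pool now (10, 7)
  task-2: need (10, 7) fits (10, 7); releases (3, 2), pool now (13, 9)
(3) The exact count: 2 of the possible complete orderings are safe sequences.


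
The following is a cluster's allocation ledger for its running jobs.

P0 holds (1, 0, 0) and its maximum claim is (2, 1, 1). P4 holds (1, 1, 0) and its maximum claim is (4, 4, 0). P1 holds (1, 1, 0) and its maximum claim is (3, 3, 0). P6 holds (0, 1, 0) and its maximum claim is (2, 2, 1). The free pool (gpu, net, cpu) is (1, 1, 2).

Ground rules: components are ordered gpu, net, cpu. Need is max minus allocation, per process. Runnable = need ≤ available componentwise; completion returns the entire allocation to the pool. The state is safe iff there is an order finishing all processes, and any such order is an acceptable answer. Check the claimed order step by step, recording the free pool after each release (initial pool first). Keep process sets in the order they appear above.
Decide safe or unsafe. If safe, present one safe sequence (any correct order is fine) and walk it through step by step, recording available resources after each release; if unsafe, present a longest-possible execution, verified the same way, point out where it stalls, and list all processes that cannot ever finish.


SAFE. One safe sequence: P0, P6, P1, P4.
Key observation: the order's first zero-slack moment is P0 ((1, 1, 1) needed, (1, 1, 2) free — a requested resource with nothing to spare).
Verifying each step:
  pool = (1, 1, 2)
  P0 needs (1, 1, 1) <= (1, 1, 2) -> finishes; pool += (1, 0, 0) = (2, 1, 2)
  P6 needs (2, 1, 1) <= (2, 1, 2) -> finishes; pool += (0, 1, 0) = (2, 2, 2)
  P1 needs (2, 2, 0) <= (2, 2, 2) -> finishes; pool += (1, 1, 0) = (3, 3, 2)
  P4 needs (3, 3, 0) <= (3, 3, 2) -> finishes; pool += (1, 1, 0) = (4, 4, 2)


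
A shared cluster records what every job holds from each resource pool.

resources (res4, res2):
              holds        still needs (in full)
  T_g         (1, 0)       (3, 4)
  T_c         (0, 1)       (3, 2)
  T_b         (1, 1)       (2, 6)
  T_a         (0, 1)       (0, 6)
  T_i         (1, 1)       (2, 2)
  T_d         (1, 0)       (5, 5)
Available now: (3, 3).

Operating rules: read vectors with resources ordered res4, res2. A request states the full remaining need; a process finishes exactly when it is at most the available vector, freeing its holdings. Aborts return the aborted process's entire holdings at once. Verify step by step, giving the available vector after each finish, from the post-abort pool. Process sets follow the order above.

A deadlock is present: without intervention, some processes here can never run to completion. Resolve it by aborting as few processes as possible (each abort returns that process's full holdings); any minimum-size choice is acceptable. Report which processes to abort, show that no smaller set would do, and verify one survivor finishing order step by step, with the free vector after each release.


Minimum abort set: T_a.
Key observation: T_b was stuck for good until T_a gave back (0, 1); in the order shown it finishes at step 5.
No smaller set exists: with zero aborts the deadlock remains.
One survivor order: T_i, T_g, T_d, T_c, T_b. Step-by-step check (post-abort pool first):
  pool = (3, 4)
  run T_i (needs (2, 2), free (3, 4)); after release of (1, 1) the pool is (4, 5)
  run T_g (needs (3, 4), free (4, 5)); after release of (1, 0) the pool is (5, 5)
  run T_d (needs (5, 5), free (5, 5)); after release of (1, 0) the pool is (6, 5)
  run T_c (needs (3, 2), free (6, 5)); after release of (0, 1) the pool is (6, 6)
  run T_b (needs (2, 6), free (6, 6)); after release of (1, 1) the pool is (7, 7)


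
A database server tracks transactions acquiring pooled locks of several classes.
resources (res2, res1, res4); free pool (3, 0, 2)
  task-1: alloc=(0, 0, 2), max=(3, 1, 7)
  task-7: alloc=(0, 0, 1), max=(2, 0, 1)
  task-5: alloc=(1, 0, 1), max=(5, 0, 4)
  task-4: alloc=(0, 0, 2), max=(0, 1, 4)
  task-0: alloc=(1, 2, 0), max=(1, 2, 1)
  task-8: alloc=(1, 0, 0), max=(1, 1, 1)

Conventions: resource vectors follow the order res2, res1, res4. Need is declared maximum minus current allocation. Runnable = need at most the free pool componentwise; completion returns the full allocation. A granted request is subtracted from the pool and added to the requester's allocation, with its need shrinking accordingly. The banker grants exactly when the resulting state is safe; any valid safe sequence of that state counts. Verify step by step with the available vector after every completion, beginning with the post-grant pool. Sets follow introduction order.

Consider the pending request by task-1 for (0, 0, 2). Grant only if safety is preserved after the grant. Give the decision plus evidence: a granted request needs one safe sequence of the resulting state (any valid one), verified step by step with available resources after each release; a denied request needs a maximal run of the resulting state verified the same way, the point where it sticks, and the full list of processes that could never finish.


DENY — the pretend-granted state is unsafe.
Key observation: once task-7, task-0, task-8 finish, the pool peaks at (5, 2, 1) — and every remaining process still needs more res4 than that.
Pretend the grant happened; the run task-7, task-0, task-8 goes as far as possible. Verifying each step:
  pool = (3, 0, 0)
  task-7: need (2, 0, 0) fits (3, 0, 0); releases (0, 0, 1), pool now (3, 0, 1)
  task-0: need (0, 0, 1) fits (3, 0, 1); releases (1, 2, 0), pool now (4, 2, 1)
  task-8: need (0, 1, 1) fits (4, 2, 1); releases (1, 0, 0), pool now (5, 2, 1)
  task-1 cannot run: need (3, 1, 3) vs free (5, 2, 1) (insufficient res4)
  task-5 cannot run: need (4, 0, 3) vs free (5, 2, 1) (insufficient res4)
  task-4 cannot run: need (0, 1, 2) vs free (5, 2, 1) (insufficient res4)
Had the request been granted, task-1, task-5 and task-4 could never finish.


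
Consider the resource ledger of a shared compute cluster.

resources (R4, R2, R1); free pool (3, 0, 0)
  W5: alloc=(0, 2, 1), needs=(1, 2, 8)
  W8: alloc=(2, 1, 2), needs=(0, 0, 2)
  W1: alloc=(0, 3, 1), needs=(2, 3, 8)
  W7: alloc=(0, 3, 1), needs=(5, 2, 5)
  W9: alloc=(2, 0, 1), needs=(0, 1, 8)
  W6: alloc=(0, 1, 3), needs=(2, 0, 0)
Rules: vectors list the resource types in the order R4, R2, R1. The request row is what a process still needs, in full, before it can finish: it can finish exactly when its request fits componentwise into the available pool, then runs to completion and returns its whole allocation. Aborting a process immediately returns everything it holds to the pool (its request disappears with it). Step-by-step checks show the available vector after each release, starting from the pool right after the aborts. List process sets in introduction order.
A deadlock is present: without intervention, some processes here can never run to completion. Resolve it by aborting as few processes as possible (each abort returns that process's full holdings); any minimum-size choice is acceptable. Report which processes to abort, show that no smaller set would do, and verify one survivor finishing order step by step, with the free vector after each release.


The answer: abort W5 and W1.
Key observation: no ordering could ever have run W9 before the abort of W5 and W1; with (0, 5, 2) back in the pool it fits at step 4.
No one abort is enough; case by case: W5 alone leaves W1 blocked (short on R1); W8 alone leaves W5 blocked (short on R1); W1 alone leaves W5 blocked (short on R1); W7 alone leaves W5 blocked (short on R1); W9 alone leaves W5 blocked (short on R1); W6 alone leaves W5 blocked (short on R1).
The survivors complete as W8, W6, W7, W9. Verifying each step (starting from the post-abort pool):
  pool = (3, 5, 2)
  W8 needs (0, 0, 2) <= (3, 5, 2) -> finishes; pool += (2, 1, 2) = (5, 6, 4)
  W6 needs (2, 0, 0) <= (5, 6, 4) -> finishes; pool += (0, 1, 3) = (5, 7, 7)
  W7 needs (5, 2, 5) <= (5, 7, 7) -> finishes; pool += (0, 3, 1) = (5, 10, 8)
  W9 needs (0, 1, 8) <= (5, 10, 8) -> finishes; pool += (2, 0, 1) = (7, 10, 9)


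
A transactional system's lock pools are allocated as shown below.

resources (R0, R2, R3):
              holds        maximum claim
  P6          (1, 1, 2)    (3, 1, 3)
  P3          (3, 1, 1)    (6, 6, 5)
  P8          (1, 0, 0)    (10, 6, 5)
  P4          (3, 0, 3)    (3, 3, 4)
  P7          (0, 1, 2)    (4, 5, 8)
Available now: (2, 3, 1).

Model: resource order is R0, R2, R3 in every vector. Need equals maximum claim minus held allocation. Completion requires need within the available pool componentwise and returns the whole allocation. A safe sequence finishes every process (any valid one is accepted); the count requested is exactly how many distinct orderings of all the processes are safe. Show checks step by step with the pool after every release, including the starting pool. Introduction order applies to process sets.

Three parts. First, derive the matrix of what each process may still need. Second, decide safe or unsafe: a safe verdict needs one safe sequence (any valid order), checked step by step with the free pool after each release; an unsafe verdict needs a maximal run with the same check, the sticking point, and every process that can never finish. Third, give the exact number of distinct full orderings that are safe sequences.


(1) Remaining need (order R0, R2, R3):
  P6: (2, 0, 1)
  P3: (3, 5, 4)
  P8: (9, 6, 5)
  P4: (0, 3, 1)
  P7: (4, 4, 6)
(2) SAFE. One safe sequence: P6, P4, P7, P3, P8.
Key observation: P6 marks the first exact bind of the order: its need (2, 0, 1) fits the free (2, 3, 1) with zero slack on a requested resource.
Check, step by step:
  pool = (2, 3, 1)
  run P6 (needs (2, 0, 1), free (2, 3, 1)); after release of (1, 1, 2) the pool is (3, 4, 3)
  run P4 (needs (0, 3, 1), free (3, 4, 3)); after release of (3, 0, 3) the pool is (6, 4, 6)
  run P7 (needs (4, 4, 6), free (6, 4, 6)); after release of (0, 1, 2) the pool is (6, 5, 8)
  run P3 (needs (3, 5, 4), free (6, 5, 8)); after release of (3, 1, 1) the pool is (9, 6, 9)
  run P8 (needs (9, 6, 5), free (9, 6, 9)); after release of (1, 0, 0) the pool is (10, 6, 9)
(3) The exact count: 2 of the possible complete orderings are safe sequences.


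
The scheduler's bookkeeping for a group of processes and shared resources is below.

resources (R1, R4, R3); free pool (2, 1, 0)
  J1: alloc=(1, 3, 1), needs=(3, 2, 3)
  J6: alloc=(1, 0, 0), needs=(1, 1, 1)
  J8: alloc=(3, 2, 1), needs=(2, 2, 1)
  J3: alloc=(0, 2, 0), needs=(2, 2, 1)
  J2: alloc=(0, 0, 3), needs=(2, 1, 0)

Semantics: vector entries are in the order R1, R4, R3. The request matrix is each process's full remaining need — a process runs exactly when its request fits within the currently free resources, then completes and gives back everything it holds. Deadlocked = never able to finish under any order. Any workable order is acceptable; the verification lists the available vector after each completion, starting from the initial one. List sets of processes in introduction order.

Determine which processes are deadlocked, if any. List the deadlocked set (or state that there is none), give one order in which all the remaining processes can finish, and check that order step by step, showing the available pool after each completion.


Deadlocked set: J1, J8 and J3.
Key observation: the wall is R4: completing J2, J6 brings the pool only to (3, 1, 3), and all the rest need more.
One completion order for the rest: J2, J6. Check, step by step:
  pool = (2, 1, 0)
  run J2 (needs (2, 1, 0), free (2, 1, 0)); after release of (0, 0, 3) the pool is (2, 1, 3)
  run J6 (needs (1, 1, 1), free (2, 1, 3)); after release of (1, 0, 0) the pool is (3, 1, 3)
The blocked processes can never fit:
  J1 still needs (3, 2, 3) but only (3, 1, 3) is free — short on R4
  J8 still needs (2, 2, 1) but only (3, 1, 3) is free — short on R4
  J3 still needs (2, 2, 1) but only (3, 1, 3) is free — short on R4


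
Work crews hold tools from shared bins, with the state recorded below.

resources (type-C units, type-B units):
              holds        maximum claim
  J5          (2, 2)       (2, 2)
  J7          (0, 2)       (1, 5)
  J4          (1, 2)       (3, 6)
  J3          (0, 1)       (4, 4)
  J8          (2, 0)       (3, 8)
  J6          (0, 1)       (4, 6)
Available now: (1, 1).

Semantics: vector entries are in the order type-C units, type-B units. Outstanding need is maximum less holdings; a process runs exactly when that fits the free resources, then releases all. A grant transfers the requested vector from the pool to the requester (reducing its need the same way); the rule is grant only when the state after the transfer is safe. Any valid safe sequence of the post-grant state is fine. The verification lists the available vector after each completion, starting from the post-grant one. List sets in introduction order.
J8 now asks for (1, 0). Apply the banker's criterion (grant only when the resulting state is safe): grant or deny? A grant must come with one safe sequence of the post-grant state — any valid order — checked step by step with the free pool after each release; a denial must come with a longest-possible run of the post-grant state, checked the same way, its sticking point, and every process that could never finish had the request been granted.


DENY: after the grant no complete ordering would exist.
Key observation: after J5, J7, J4 the pool peaks at (3, 7), and each blocked process is short somewhere: J3 on type-C units; J8 on type-B units; J6 on type-C units.
On the post-grant state, J5, J7, J4 is a maximal run — nothing extends it. Verifying each step:
  pool = (0, 1)
  J5 needs (0, 0) <= (0, 1) -> finishes; pool += (2, 2) = (2, 3)
  J7 needs (1, 3) <= (2, 3) -> finishes; pool += (0, 2) = (2, 5)
  J4 needs (2, 4) <= (2, 5) -> finishes; pool += (1, 2) = (3, 7)
  J3 still needs (4, 3) but only (3, 7) is free — short on type-C units
  J8 still needs (0, 8) but only (3, 7) is free — short on type-B units
  J6 still needs (4, 5) but only (3, 7) is free — short on type-C units
Post-grant, the permanently blocked set is J3, J8 and J6.


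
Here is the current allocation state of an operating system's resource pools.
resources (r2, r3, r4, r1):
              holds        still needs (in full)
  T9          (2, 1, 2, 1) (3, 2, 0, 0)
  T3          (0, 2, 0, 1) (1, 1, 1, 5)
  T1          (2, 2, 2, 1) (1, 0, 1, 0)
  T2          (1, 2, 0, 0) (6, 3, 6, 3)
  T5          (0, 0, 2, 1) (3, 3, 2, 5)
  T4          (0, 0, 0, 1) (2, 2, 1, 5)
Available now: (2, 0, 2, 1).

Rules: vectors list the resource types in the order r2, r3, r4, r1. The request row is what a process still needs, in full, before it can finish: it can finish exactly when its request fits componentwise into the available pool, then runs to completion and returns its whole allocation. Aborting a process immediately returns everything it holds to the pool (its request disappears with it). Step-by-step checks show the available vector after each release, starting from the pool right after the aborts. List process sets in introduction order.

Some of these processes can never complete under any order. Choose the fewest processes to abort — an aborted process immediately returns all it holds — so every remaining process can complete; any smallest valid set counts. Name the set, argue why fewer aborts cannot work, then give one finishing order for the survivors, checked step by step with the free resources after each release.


The answer: abort T3 and T5.
Key observation: the deadlocked T4 becomes finishable only because T3 and T5 released (0, 2, 2, 2); it completes at step 3 below.
Why nothing smaller works — every single abort fails: T9 alone leaves T3 blocked (short on r1); T3 alone leaves T5 blocked (short on r1); T1 alone leaves T3 blocked (short on r1); T2 alone leaves T3 blocked (short on r1); T5 alone leaves T3 blocked (short on r1); T4 alone leaves T3 blocked (short on r1).
One survivor order: T1, T9, T4, T2. Verifying each step (post-abort pool first):
  pool = (2, 2, 4, 3)
  T1 needs (1, 0, 1, 0) <= (2, 2, 4, 3) -> finishes; pool += (2, 2, 2, 1) = (4, 4, 6, 4)
  T9 needs (3, 2, 0, 0) <= (4, 4, 6, 4) -> finishes; pool += (2, 1, 2, 1) = (6, 5, 8, 5)
  T4 needs (2, 2, 1, 5) <= (6, 5, 8, 5) -> finishes; pool += (0, 0, 0, 1) = (6, 5, 8, 6)
  T2 needs (6, 3, 6, 3) <= (6, 5, 8, 6) -> finishes; pool += (1, 2, 0, 0) = (7, 7, 8, 6)


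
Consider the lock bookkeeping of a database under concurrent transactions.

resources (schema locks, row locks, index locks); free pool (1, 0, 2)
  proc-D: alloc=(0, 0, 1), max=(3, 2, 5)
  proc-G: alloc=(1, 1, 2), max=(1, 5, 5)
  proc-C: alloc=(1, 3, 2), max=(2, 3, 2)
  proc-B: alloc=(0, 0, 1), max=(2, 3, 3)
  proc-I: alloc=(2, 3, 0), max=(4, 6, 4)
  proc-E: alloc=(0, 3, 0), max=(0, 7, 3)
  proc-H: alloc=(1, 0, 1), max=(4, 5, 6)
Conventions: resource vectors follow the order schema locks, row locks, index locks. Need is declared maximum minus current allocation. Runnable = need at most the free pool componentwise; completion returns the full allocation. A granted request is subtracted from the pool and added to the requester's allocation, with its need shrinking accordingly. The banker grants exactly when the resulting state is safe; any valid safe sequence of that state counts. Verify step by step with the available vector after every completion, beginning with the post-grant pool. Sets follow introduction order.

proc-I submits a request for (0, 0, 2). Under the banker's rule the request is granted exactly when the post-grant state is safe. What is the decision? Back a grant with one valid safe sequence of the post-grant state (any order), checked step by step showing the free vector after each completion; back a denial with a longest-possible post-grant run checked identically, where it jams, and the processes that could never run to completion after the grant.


GRANT. The post-grant state is safe; one safe sequence: proc-C, proc-B, proc-I, proc-H, proc-E, proc-G, proc-D.
Key observation: even at the reduced pool (1, 0, 0), proc-C fits immediately, so safety survives the grant.
Step-by-step check of the post-grant state:
  pool = (1, 0, 0)
  proc-C: need (1, 0, 0) fits (1, 0, 0); releases (1, 3, 2), pool now (2, 3, 2)
  proc-B: need (2, 3, 2) fits (2, 3, 2); releases (0, 0, 1), pool now (2, 3, 3)
  proc-I: need (2, 3, 2) fits (2, 3, 3); releases (2, 3, 2), pool now (4, 6, 5)
  proc-H: need (3, 5, 5) fits (4, 6, 5); releases (1, 0, 1), pool now (5, 6, 6)
  proc-E: need (0, 4, 3) fits (5, 6, 6); releases (0, 3, 0), pool now (5, 9, 6)
  proc-G: need (0, 4, 3) fits (5, 9, 6); releases (1, 1, 2), pool now (6, 10, 8)
  proc-D: need (3, 2, 4) fits (6, 10, 8); releases (0, 0, 1), pool now (6, 10, 9)


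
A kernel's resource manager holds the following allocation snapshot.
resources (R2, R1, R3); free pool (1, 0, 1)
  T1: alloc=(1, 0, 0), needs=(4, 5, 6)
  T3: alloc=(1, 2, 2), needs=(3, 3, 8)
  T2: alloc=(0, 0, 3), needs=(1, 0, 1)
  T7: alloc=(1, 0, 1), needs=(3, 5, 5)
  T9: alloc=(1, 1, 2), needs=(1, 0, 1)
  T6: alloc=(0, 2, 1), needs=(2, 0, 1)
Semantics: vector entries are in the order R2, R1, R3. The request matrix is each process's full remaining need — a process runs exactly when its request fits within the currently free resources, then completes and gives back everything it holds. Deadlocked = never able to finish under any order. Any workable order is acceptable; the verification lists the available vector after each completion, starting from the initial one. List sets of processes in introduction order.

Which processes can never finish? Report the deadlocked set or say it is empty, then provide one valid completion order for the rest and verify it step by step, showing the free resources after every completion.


The deadlocked set is T1, T3 and T7.
Key observation: the pool after T9, T2, T6 is (2, 3, 7); every surviving request exceeds it in R2, so progress ends there.
The rest can finish in the order T9, T2, T6. Check, step by step:
  pool = (1, 0, 1)
  T9: need (1, 0, 1) fits (1, 0, 1); releases (1, 1, 2), pool now (2, 1, 3)
  T2: need (1, 0, 1) fits (2, 1, 3); releases (0, 0, 3), pool now (2, 1, 6)
  T6: need (2, 0, 1) fits (2, 1, 6); releases (0, 2, 1), pool now (2, 3, 7)
None of the blocked processes ever fits:
  blocked: T1 wants (4, 5, 6), pool (2, 3, 7) — not enough R2 and R1
  blocked: T3 wants (3, 3, 8), pool (2, 3, 7) — not enough R2 and R3
  blocked: T7 wants (3, 5, 5), pool (2, 3, 7) — not enough R2 and R1
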